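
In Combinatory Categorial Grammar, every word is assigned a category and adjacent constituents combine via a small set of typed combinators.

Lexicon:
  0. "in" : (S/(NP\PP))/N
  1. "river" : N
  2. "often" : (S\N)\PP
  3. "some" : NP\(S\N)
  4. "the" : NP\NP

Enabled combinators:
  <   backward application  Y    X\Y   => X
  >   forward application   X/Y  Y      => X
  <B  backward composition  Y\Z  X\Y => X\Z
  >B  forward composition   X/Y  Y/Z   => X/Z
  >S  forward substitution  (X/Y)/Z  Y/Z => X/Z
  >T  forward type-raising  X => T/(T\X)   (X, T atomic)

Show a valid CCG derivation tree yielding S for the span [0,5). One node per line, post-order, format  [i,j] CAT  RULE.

[0,5] S   >
  [0,2] S/(NP\PP)   >
    [0,1] "in" : (S/(NP\PP))/N
    [1,2] "river" : N
  [2,5] NP\PP   <B
    [2,4] NP\PP   <B
      [2,3] "often" : (S\N)\PP
      [3,4] "some" : NP\(S\N)
    [4,5] "the" : NP\NP

[0,1] (S/(NP\PP))/N  lex  "in"
[1,2] N  lex  "river"
[0,2] S/(NP\PP)  >  k=1
[2,3] (S\N)\PP  lex  "often"
[3,4] NP\(S\N)  lex  "some"
[2,4] NP\PP  <B  k=3
[4,5] NP\NP  lex  "the"
[2,5] NP\PP  <B  k=4
[0,5] S  >  k=2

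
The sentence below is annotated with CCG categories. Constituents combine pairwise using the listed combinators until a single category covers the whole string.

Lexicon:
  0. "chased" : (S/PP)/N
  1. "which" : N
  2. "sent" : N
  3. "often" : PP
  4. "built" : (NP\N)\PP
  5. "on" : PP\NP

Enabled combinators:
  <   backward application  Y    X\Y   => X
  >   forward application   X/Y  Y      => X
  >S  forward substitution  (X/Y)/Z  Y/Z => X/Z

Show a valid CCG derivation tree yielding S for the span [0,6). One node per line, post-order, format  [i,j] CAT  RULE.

[0,6] S   >
  [0,2] S/PP   >
    [0,1] "chased" : (S/PP)/N
    [1,2] "which" : N
  [2,6] PP   <
    [2,5] NP   <
      [2,3] "sent" : N
      [3,5] NP\N   <
        [3,4] "often" : PP
        [4,5] "built" : (NP\N)\PP
    [5,6] "on" : PP\NP

[0,1] (S/PP)/N  lex  "chased"
[1,2] N  lex  "which"
[0,2] S/PP  >  k=1
[2,3] N  lex  "sent"
[3,4] PP  lex  "often"
[4,5] (NP\N)\PP  lex  "built"
[3,5] NP\N  <  k=4
[2,5] NP  <  k=3
[5,6] PP\NP  lex  "on"
[2,6] PP  <  k=5
[0,6] S  >  k=2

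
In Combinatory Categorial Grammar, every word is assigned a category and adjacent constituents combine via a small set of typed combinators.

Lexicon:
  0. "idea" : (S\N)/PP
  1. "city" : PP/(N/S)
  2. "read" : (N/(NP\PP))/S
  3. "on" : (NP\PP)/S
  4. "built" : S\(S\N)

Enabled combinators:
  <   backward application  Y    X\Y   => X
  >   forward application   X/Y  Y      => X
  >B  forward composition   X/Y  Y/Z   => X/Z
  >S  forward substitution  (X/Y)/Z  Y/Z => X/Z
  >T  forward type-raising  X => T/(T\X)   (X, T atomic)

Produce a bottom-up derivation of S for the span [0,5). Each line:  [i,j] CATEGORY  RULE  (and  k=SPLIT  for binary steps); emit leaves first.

[0,1] (S\N)/PP  lex  "idea"
[1,2] PP/(N/S)  lex  "city"
[2,3] (N/(NP\PP))/S  lex  "read"
[3,4] (NP\PP)/S  lex  "on"
[2,4] N/S  >S  k=3
[1,4] PP  >  k=2
[0,4] S\N  >  k=1
[4,5] S\(S\N)  lex  "built"
[0,5] S  <  k=4

[0,5] S   <
  [0,4] S\N   >
    [0,1] "idea" : (S\N)/PP
    [1,4] PP   >
      [1,2] "city" : PP/(N/S)
      [2,4] N/S   >S
        [2,3] "read" : (N/(NP\PP))/S
        [3,4] "on" : (NP\PP)/S
  [4,5] "built" : S\(S\N)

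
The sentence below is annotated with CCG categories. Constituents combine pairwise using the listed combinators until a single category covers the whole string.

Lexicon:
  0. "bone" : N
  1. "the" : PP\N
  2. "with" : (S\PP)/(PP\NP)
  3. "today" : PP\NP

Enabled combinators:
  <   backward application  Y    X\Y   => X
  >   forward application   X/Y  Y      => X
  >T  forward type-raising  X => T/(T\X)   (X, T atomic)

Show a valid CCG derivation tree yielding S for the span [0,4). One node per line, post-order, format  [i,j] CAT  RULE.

[0,1] N  lex  "bone"
[0,1] PP/(PP\N)  >T
[1,2] PP\N  lex  "the"
[0,2] PP  >  k=1
[2,3] (S\PP)/(PP\NP)  lex  "with"
[3,4] PP\NP  lex  "today"
[2,4] S\PP  >  k=3
[0,4] S  <  k=2

[0,4] S   <
  [0,2] PP   >
    [0,1] PP/(PP\N)   >T
      [0,1] "bone" : N
    [1,2] "the" : PP\N
  [2,4] S\PP   >
    [2,3] "with" : (S\PP)/(PP\NP)
    [3,4] "today" : PP\NP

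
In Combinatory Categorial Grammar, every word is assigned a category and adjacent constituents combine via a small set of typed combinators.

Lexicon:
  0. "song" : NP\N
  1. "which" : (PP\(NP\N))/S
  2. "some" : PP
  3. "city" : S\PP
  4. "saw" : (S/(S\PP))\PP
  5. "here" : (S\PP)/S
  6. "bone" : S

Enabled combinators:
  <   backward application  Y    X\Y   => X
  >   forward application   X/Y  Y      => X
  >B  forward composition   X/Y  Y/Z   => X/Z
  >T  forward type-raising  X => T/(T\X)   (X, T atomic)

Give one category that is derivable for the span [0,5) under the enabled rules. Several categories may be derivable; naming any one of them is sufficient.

[0,7] S   >
  [0,5] S/(S\PP)   <
    [0,4] PP   <
      [0,1] "song" : NP\N
      [1,4] PP\(NP\N)   >
        [1,2] "which" : (PP\(NP\N))/S
        [2,4] S   <
          [2,3] "some" : PP
          [3,4] "city" : S\PP
    [4,5] "saw" : (S/(S\PP))\PP
  [5,7] S\PP   >
    [5,6] "here" : (S\PP)/S
    [6,7] "bone" : S

S/(S\PP)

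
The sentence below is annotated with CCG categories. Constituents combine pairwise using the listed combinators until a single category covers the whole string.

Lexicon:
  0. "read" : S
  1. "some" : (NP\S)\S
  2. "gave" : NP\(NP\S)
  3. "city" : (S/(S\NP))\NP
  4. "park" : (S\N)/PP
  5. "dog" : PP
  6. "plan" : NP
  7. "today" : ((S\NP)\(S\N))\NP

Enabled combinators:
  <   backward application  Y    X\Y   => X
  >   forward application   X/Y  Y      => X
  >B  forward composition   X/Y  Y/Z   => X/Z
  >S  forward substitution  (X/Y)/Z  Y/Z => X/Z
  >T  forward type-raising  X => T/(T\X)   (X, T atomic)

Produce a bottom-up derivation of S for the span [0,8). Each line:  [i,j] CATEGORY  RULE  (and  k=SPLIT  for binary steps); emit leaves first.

[0,1] S  lex  "read"
[1,2] (NP\S)\S  lex  "some"
[0,2] NP\S  <  k=1
[2,3] NP\(NP\S)  lex  "gave"
[0,3] NP  <  k=2
[3,4] (S/(S\NP))\NP  lex  "city"
[0,4] S/(S\NP)  <  k=3
[4,5] (S\N)/PP  lex  "park"
[5,6] PP  lex  "dog"
[4,6] S\N  >  k=5
[6,7] NP  lex  "plan"
[7,8] ((S\NP)\(S\N))\NP  lex  "today"
[6,8] (S\NP)\(S\N)  <  k=7
[4,8] S\NP  <  k=6
[0,8] S  >  k=4

[0,8] S   >
  [0,4] S/(S\NP)   <
    [0,3] NP   <
      [0,2] NP\S   <
        [0,1] "read" : S
        [1,2] "some" : (NP\S)\S
      [2,3] "gave" : NP\(NP\S)
    [3,4] "city" : (S/(S\NP))\NP
  [4,8] S\NP   <
    [4,6] S\N   >
      [4,5] "park" : (S\N)/PP
      [5,6] "dog" : PP
    [6,8] (S\NP)\(S\N)   <
      [6,7] "plan" : NP
      [7,8] "today" : ((S\NP)\(S\N))\NP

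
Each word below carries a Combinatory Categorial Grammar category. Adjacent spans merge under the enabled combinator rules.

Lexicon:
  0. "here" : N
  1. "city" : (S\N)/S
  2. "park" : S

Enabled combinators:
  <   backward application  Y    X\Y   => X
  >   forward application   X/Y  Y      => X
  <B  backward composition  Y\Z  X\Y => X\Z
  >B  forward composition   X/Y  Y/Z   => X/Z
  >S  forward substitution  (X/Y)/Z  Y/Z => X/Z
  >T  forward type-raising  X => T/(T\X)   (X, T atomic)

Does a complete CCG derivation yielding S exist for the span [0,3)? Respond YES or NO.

YES

[0,3] S   <
  [0,1] "here" : N
  [1,3] S\N   >
    [1,2] "city" : (S\N)/S
    [2,3] "park" : S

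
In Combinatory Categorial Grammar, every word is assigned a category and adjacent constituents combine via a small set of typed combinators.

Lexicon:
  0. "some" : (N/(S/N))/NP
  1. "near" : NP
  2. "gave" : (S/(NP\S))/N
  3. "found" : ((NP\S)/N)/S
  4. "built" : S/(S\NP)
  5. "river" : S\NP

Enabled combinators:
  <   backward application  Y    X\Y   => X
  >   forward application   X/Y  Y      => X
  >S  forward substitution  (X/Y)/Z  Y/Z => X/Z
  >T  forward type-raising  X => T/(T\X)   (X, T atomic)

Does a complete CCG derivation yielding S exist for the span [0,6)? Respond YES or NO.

NO

(N/(S/N))/NP NP (S/(NP\S))/N ((NP\S)/N)/S S/(S\NP) S\NP
CKY chart[0,6] = {N, N/(N\N), NP/(NP\N), PP/(PP\N), S/(S\N)}; S ∉ chart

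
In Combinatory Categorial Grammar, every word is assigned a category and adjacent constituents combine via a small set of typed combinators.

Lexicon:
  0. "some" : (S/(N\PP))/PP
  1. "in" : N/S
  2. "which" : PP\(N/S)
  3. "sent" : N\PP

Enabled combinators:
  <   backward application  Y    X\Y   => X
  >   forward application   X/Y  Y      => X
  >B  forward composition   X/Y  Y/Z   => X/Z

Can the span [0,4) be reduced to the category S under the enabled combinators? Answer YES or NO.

[0,4] S   >
  [0,3] S/(N\PP)   >
    [0,1] "some" : (S/(N\PP))/PP
    [1,3] PP   <
      [1,2] "in" : N/S
      [2,3] "which" : PP\(N/S)
  [3,4] "sent" : N\PP

YES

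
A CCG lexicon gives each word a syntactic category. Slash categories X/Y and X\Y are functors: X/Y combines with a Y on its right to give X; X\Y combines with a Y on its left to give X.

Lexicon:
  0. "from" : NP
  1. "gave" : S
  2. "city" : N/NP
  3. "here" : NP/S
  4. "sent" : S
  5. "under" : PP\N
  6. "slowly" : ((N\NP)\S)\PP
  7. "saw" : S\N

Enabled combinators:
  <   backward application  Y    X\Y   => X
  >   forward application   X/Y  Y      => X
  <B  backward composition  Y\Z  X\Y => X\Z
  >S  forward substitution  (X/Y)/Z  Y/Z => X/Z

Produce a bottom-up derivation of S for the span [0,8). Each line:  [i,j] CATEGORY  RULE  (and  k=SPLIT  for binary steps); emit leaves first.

[0,1] NP  lex  "from"
[1,2] S  lex  "gave"
[2,3] N/NP  lex  "city"
[3,4] NP/S  lex  "here"
[4,5] S  lex  "sent"
[3,5] NP  >  k=4
[2,5] N  >  k=3
[5,6] PP\N  lex  "under"
[2,6] PP  <  k=5
[6,7] ((N\NP)\S)\PP  lex  "slowly"
[2,7] (N\NP)\S  <  k=6
[1,7] N\NP  <  k=2
[0,7] N  <  k=1
[7,8] S\N  lex  "saw"
[0,8] S  <  k=7

[0,8] S   <
  [0,7] N   <
    [0,1] "from" : NP
    [1,7] N\NP   <
      [1,2] "gave" : S
      [2,7] (N\NP)\S   <
        [2,6] PP   <
          [2,5] N   >
            [2,3] "city" : N/NP
            [3,5] NP   >
              [3,4] "here" : NP/S
              [4,5] "sent" : S
          [5,6] "under" : PP\N
        [6,7] "slowly" : ((N\NP)\S)\PP
  [7,8] "saw" : S\N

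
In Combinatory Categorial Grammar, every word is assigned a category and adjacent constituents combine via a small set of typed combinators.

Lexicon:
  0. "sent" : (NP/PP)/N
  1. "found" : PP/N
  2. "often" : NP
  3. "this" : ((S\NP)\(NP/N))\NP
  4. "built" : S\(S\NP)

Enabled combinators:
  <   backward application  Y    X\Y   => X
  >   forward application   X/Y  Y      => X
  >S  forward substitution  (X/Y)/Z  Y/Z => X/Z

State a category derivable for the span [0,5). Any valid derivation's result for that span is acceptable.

S

[0,5] S   <
  [0,4] S\NP   <
    [0,2] NP/N   >S
      [0,1] "sent" : (NP/PP)/N
      [1,2] "found" : PP/N
    [2,4] (S\NP)\(NP/N)   <
      [2,3] "often" : NP
      [3,4] "this" : ((S\NP)\(NP/N))\NP
  [4,5] "built" : S\(S\NP)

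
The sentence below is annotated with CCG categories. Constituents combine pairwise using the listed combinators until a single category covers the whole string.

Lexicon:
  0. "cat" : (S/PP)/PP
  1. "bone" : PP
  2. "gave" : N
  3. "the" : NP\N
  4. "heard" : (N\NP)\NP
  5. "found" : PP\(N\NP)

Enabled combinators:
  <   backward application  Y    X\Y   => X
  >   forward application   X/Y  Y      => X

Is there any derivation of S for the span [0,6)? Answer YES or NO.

[0,6] S   >
  [0,2] S/PP   >
    [0,1] "cat" : (S/PP)/PP
    [1,2] "bone" : PP
  [2,6] PP   <
    [2,5] N\NP   <
      [2,4] NP   <
        [2,3] "gave" : N
        [3,4] "the" : NP\N
      [4,5] "heard" : (N\NP)\NP
    [5,6] "found" : PP\(N\NP)

YES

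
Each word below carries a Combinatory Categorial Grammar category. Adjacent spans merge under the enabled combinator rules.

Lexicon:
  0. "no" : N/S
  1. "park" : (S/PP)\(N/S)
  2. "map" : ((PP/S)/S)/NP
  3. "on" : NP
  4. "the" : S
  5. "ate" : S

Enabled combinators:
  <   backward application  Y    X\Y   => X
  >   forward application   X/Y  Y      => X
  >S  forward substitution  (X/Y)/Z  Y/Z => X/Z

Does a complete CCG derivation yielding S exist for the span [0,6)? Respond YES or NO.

YES

[0,6] S   >
  [0,2] S/PP   <
    [0,1] "no" : N/S
    [1,2] "park" : (S/PP)\(N/S)
  [2,6] PP   >
    [2,5] PP/S   >
      [2,4] (PP/S)/S   >
        [2,3] "map" : ((PP/S)/S)/NP
        [3,4] "on" : NP
      [4,5] "the" : S
    [5,6] "ate" : S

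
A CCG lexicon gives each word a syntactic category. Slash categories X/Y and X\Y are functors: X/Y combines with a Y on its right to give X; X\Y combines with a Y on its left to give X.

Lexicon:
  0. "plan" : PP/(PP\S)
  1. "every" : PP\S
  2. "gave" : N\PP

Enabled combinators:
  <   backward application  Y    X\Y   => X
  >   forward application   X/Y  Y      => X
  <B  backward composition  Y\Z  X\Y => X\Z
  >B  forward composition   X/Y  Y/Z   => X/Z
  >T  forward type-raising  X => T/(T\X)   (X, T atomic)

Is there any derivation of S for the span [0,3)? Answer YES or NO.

PP/(PP\S) PP\S N\PP
CKY chart[0,3] = {N, N/(N\N), NP/(NP\N), PP/(PP\N), S/(S\N)}; S ∉ chart

NO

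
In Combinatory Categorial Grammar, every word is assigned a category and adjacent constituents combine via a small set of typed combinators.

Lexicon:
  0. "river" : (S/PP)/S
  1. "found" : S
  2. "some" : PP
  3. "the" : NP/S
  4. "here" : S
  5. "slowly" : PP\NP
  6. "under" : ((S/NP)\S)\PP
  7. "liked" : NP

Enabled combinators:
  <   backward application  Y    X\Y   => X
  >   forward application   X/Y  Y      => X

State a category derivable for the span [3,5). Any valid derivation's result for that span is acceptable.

[0,8] S   >
  [0,7] S/NP   <
    [0,3] S   >
      [0,2] S/PP   >
        [0,1] "river" : (S/PP)/S
        [1,2] "found" : S
      [2,3] "some" : PP
    [3,7] (S/NP)\S   <
      [3,6] PP   <
        [3,5] NP   >
          [3,4] "the" : NP/S
          [4,5] "here" : S
        [5,6] "slowly" : PP\NP
      [6,7] "under" : ((S/NP)\S)\PP
  [7,8] "liked" : NP

NP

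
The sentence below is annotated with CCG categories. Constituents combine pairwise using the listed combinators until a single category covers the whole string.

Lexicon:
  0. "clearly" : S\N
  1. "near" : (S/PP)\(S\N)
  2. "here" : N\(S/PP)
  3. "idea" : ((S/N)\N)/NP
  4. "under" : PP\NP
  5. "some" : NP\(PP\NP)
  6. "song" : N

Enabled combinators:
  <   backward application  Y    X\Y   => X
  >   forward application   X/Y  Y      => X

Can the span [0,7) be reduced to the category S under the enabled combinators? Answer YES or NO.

YES

[0,7] S   >
  [0,6] S/N   <
    [0,3] N   <
      [0,2] S/PP   <
        [0,1] "clearly" : S\N
        [1,2] "near" : (S/PP)\(S\N)
      [2,3] "here" : N\(S/PP)
    [3,6] (S/N)\N   >
      [3,4] "idea" : ((S/N)\N)/NP
      [4,6] NP   <
        [4,5] "under" : PP\NP
        [5,6] "some" : NP\(PP\NP)
  [6,7] "song" : N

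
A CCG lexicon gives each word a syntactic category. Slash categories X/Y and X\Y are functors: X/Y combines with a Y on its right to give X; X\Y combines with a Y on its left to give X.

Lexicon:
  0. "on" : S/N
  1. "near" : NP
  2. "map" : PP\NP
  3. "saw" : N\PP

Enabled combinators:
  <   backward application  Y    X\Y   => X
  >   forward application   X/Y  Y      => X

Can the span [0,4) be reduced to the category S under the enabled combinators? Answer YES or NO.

[0,4] S   >
  [0,1] "on" : S/N
  [1,4] N   <
    [1,3] PP   <
      [1,2] "near" : NP
      [2,3] "map" : PP\NP
    [3,4] "saw" : N\PP

YES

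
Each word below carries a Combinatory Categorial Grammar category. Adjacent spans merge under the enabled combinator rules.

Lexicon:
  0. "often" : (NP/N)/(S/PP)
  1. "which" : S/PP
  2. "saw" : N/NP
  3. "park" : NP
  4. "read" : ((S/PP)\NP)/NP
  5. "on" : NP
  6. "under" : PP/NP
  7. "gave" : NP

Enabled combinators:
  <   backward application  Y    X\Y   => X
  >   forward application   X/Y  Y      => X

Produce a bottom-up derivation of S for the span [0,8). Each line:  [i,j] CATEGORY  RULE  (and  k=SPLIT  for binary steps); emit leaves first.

[0,1] (NP/N)/(S/PP)  lex  "often"
[1,2] S/PP  lex  "which"
[0,2] NP/N  >  k=1
[2,3] N/NP  lex  "saw"
[3,4] NP  lex  "park"
[2,4] N  >  k=3
[0,4] NP  >  k=2
[4,5] ((S/PP)\NP)/NP  lex  "read"
[5,6] NP  lex  "on"
[4,6] (S/PP)\NP  >  k=5
[0,6] S/PP  <  k=4
[6,7] PP/NP  lex  "under"
[7,8] NP  lex  "gave"
[6,8] PP  >  k=7
[0,8] S  >  k=6

[0,8] S   >
  [0,6] S/PP   <
    [0,4] NP   >
      [0,2] NP/N   >
        [0,1] "often" : (NP/N)/(S/PP)
        [1,2] "which" : S/PP
      [2,4] N   >
        [2,3] "saw" : N/NP
        [3,4] "park" : NP
    [4,6] (S/PP)\NP   >
      [4,5] "read" : ((S/PP)\NP)/NP
      [5,6] "on" : NP
  [6,8] PP   >
    [6,7] "under" : PP/NP
    [7,8] "gave" : NP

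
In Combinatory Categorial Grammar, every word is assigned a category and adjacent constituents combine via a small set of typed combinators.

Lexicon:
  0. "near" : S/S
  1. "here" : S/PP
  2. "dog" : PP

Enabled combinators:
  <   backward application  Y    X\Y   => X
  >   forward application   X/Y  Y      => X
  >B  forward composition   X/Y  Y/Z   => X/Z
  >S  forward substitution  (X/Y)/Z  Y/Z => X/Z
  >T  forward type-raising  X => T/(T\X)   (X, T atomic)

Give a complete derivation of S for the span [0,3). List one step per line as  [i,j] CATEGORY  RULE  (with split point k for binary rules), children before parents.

[0,3] S   >
  [0,2] S/PP   >B
    [0,1] "near" : S/S
    [1,2] "here" : S/PP
  [2,3] "dog" : PP

[0,1] S/S  lex  "near"
[1,2] S/PP  lex  "here"
[0,2] S/PP  >B  k=1
[2,3] PP  lex  "dog"
[0,3] S  >  k=2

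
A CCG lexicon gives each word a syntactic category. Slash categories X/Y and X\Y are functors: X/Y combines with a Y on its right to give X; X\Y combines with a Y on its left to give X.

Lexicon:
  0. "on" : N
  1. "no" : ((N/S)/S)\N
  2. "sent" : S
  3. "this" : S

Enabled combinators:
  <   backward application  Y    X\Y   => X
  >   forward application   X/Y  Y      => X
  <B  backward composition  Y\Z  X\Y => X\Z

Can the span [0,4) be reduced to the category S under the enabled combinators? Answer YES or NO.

N ((N/S)/S)\N S S
CKY chart[0,4] = {N}; S ∉ chart

NO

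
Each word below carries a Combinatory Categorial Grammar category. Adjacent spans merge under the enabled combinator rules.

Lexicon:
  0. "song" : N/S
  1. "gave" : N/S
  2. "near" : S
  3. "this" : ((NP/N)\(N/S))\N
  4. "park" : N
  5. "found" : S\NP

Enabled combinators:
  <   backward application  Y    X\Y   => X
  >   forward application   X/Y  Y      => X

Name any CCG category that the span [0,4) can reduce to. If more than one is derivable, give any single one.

NP/N

[0,6] S   <
  [0,5] NP   >
    [0,4] NP/N   <
      [0,1] "song" : N/S
      [1,4] (NP/N)\(N/S)   <
        [1,3] N   >
          [1,2] "gave" : N/S
          [2,3] "near" : S
        [3,4] "this" : ((NP/N)\(N/S))\N
    [4,5] "park" : N
  [5,6] "found" : S\NP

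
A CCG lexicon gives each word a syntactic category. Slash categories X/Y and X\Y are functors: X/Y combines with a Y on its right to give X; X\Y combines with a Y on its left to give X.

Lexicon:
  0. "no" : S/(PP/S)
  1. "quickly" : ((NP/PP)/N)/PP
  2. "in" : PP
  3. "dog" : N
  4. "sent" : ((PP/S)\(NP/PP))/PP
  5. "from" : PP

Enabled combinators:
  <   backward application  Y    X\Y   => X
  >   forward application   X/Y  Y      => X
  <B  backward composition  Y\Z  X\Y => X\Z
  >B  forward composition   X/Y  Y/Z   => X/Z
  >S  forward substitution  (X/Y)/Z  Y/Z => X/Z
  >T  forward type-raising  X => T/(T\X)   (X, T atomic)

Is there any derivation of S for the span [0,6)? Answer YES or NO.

YES

[0,6] S   >
  [0,1] "no" : S/(PP/S)
  [1,6] PP/S   <
    [1,4] NP/PP   >
      [1,3] (NP/PP)/N   >
        [1,2] "quickly" : ((NP/PP)/N)/PP
        [2,3] "in" : PP
      [3,4] "dog" : N
    [4,6] (PP/S)\(NP/PP)   >
      [4,5] "sent" : ((PP/S)\(NP/PP))/PP
      [5,6] "from" : PP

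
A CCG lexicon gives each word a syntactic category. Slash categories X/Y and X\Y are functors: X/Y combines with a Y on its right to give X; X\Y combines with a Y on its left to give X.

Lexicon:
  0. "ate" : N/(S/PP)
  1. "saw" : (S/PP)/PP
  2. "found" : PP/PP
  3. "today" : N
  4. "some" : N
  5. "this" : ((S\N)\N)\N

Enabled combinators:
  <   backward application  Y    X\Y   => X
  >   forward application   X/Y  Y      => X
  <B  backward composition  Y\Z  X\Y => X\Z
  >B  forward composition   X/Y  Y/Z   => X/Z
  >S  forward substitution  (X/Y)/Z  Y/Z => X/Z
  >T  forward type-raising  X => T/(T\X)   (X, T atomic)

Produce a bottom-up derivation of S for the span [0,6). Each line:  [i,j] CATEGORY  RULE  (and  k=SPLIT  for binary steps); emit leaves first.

[0,1] N/(S/PP)  lex  "ate"
[1,2] (S/PP)/PP  lex  "saw"
[2,3] PP/PP  lex  "found"
[1,3] S/PP  >S  k=2
[0,3] N  >  k=1
[3,4] N  lex  "today"
[4,5] N  lex  "some"
[5,6] ((S\N)\N)\N  lex  "this"
[4,6] (S\N)\N  <  k=5
[3,6] S\N  <  k=4
[0,6] S  <  k=3

[0,6] S   <
  [0,3] N   >
    [0,1] "ate" : N/(S/PP)
    [1,3] S/PP   >S
      [1,2] "saw" : (S/PP)/PP
      [2,3] "found" : PP/PP
  [3,6] S\N   <
    [3,4] "today" : N
    [4,6] (S\N)\N   <
      [4,5] "some" : N
      [5,6] "this" : ((S\N)\N)\N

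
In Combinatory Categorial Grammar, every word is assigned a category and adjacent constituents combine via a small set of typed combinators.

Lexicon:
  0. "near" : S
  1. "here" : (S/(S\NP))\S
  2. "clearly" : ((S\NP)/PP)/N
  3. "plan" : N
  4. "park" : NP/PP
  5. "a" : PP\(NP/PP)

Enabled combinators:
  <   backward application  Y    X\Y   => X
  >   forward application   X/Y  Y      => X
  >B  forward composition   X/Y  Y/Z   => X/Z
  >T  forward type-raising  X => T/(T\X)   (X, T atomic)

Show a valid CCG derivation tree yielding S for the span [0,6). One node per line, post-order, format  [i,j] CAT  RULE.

[0,6] S   >
  [0,2] S/(S\NP)   <
    [0,1] "near" : S
    [1,2] "here" : (S/(S\NP))\S
  [2,6] S\NP   >
    [2,4] (S\NP)/PP   >
      [2,3] "clearly" : ((S\NP)/PP)/N
      [3,4] "plan" : N
    [4,6] PP   <
      [4,5] "park" : NP/PP
      [5,6] "a" : PP\(NP/PP)

[0,1] S  lex  "near"
[1,2] (S/(S\NP))\S  lex  "here"
[0,2] S/(S\NP)  <  k=1
[2,3] ((S\NP)/PP)/N  lex  "clearly"
[3,4] N  lex  "plan"
[2,4] (S\NP)/PP  >  k=3
[4,5] NP/PP  lex  "park"
[5,6] PP\(NP/PP)  lex  "a"
[4,6] PP  <  k=5
[2,6] S\NP  >  k=4
[0,6] S  >  k=2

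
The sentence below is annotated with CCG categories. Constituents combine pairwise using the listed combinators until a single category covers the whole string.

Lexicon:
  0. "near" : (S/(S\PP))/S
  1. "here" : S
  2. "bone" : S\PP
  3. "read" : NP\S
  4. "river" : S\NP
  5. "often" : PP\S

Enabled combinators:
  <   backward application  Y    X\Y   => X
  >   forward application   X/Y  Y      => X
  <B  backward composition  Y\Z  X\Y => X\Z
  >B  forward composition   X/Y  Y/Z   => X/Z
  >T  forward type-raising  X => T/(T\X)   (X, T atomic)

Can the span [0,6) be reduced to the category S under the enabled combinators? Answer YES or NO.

NO

(S/(S\PP))/S S S\PP NP\S S\NP PP\S
CKY chart[0,6] = {N/(N\PP), NP/(NP\PP), PP, PP/(PP\PP), S/(S\PP)}; S ∉ chart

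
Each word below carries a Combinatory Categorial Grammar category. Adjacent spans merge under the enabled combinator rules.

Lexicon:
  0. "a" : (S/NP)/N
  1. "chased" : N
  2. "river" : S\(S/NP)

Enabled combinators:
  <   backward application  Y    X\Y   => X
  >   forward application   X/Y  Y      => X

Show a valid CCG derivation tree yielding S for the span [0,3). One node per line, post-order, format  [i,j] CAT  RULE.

[0,1] (S/NP)/N  lex  "a"
[1,2] N  lex  "chased"
[0,2] S/NP  >  k=1
[2,3] S\(S/NP)  lex  "river"
[0,3] S  <  k=2

[0,3] S   <
  [0,2] S/NP   >
    [0,1] "a" : (S/NP)/N
    [1,2] "chased" : N
  [2,3] "river" : S\(S/NP)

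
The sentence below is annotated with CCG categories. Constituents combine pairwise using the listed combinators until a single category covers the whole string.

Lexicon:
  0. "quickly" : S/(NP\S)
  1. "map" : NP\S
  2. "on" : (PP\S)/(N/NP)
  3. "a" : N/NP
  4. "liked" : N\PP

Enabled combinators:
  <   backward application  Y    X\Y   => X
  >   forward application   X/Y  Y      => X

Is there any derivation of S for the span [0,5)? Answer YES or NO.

S/(NP\S) NP\S (PP\S)/(N/NP) N/NP N\PP
CKY chart[0,5] = {N}; S ∉ chart

NO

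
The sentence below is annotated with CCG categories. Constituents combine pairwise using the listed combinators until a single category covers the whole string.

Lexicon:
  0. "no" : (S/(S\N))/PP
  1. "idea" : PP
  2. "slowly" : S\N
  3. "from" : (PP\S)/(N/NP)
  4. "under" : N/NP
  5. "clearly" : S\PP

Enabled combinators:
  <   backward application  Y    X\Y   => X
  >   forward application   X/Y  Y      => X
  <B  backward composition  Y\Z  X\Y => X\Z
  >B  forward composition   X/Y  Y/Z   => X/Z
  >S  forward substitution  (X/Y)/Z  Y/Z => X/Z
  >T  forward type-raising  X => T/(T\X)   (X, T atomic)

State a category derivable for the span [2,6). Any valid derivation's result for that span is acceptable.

S\N

[0,6] S   >
  [0,2] S/(S\N)   >
    [0,1] "no" : (S/(S\N))/PP
    [1,2] "idea" : PP
  [2,6] S\N   <B
    [2,3] "slowly" : S\N
    [3,6] S\S   <B
      [3,5] PP\S   >
        [3,4] "from" : (PP\S)/(N/NP)
        [4,5] "under" : N/NP
      [5,6] "clearly" : S\PP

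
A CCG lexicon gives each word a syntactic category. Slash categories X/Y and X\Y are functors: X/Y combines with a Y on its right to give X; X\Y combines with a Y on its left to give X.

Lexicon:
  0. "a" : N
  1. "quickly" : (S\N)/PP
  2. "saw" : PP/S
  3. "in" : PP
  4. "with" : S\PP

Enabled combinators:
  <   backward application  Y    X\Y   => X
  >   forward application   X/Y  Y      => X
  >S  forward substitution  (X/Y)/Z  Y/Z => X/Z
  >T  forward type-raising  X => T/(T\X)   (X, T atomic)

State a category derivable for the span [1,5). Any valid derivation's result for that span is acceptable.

S\N

[0,5] S   <
  [0,1] "a" : N
  [1,5] S\N   >
    [1,2] "quickly" : (S\N)/PP
    [2,5] PP   >
      [2,3] "saw" : PP/S
      [3,5] S   <
        [3,4] "in" : PP
        [4,5] "with" : S\PP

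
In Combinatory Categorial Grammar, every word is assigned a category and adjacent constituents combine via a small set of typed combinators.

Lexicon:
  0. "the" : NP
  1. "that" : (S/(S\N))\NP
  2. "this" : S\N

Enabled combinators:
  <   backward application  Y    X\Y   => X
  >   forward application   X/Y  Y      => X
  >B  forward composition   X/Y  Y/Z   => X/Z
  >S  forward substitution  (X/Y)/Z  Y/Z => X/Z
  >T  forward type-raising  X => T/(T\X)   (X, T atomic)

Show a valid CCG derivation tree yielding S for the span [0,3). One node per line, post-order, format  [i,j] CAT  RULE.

[0,3] S   >
  [0,2] S/(S\N)   <
    [0,1] "the" : NP
    [1,2] "that" : (S/(S\N))\NP
  [2,3] "this" : S\N

[0,1] NP  lex  "the"
[1,2] (S/(S\N))\NP  lex  "that"
[0,2] S/(S\N)  <  k=1
[2,3] S\N  lex  "this"
[0,3] S  >  k=2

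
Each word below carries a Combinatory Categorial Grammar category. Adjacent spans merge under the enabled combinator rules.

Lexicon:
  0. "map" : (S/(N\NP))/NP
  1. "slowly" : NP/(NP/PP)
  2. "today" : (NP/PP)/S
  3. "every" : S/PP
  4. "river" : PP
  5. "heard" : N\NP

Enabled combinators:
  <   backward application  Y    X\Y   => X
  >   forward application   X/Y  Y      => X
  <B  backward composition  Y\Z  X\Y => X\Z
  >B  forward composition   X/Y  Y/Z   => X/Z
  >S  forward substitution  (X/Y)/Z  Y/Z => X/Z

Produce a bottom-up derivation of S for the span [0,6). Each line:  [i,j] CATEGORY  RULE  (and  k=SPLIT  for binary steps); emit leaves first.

[0,6] S   >
  [0,5] S/(N\NP)   >
    [0,1] "map" : (S/(N\NP))/NP
    [1,5] NP   >
      [1,3] NP/S   >B
        [1,2] "slowly" : NP/(NP/PP)
        [2,3] "today" : (NP/PP)/S
      [3,5] S   >
        [3,4] "every" : S/PP
        [4,5] "river" : PP
  [5,6] "heard" : N\NP

[0,1] (S/(N\NP))/NP  lex  "map"
[1,2] NP/(NP/PP)  lex  "slowly"
[2,3] (NP/PP)/S  lex  "today"
[1,3] NP/S  >B  k=2
[3,4] S/PP  lex  "every"
[4,5] PP  lex  "river"
[3,5] S  >  k=4
[1,5] NP  >  k=3
[0,5] S/(N\NP)  >  k=1
[5,6] N\NP  lex  "heard"
[0,6] S  >  k=5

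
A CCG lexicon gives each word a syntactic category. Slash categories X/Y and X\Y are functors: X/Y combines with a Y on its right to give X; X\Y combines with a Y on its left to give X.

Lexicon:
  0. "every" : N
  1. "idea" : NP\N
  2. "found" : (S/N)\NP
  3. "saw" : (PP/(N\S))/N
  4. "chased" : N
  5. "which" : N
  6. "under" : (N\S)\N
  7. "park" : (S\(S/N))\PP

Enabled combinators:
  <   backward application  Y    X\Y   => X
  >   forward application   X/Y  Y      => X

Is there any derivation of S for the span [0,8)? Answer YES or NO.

YES

[0,8] S   <
  [0,3] S/N   <
    [0,2] NP   <
      [0,1] "every" : N
      [1,2] "idea" : NP\N
    [2,3] "found" : (S/N)\NP
  [3,8] S\(S/N)   <
    [3,7] PP   >
      [3,5] PP/(N\S)   >
        [3,4] "saw" : (PP/(N\S))/N
        [4,5] "chased" : N
      [5,7] N\S   <
        [5,6] "which" : N
        [6,7] "under" : (N\S)\N
    [7,8] "park" : (S\(S/N))\PP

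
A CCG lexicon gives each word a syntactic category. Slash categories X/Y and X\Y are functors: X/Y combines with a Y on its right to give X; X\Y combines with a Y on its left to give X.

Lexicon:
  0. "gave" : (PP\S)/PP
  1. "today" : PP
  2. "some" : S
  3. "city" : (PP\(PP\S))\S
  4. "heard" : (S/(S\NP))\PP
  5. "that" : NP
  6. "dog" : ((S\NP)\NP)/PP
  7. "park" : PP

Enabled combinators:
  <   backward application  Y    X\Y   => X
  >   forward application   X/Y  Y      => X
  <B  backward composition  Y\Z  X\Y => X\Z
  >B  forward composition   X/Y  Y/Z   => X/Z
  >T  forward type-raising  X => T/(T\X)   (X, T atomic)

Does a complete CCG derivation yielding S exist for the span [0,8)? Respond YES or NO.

YES

[0,8] S   >
  [0,5] S/(S\NP)   <
    [0,4] PP   <
      [0,2] PP\S   >
        [0,1] "gave" : (PP\S)/PP
        [1,2] "today" : PP
      [2,4] PP\(PP\S)   <
        [2,3] "some" : S
        [3,4] "city" : (PP\(PP\S))\S
    [4,5] "heard" : (S/(S\NP))\PP
  [5,8] S\NP   <
    [5,6] "that" : NP
    [6,8] (S\NP)\NP   >
      [6,7] "dog" : ((S\NP)\NP)/PP
      [7,8] "park" : PP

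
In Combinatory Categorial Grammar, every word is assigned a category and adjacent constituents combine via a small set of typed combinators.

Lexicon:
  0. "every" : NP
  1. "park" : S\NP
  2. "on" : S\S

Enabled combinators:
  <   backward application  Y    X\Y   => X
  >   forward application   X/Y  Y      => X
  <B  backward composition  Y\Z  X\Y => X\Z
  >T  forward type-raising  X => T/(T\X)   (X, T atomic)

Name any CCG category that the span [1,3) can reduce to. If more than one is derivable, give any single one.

[0,3] S   >
  [0,1] S/(S\NP)   >T
    [0,1] "every" : NP
  [1,3] S\NP   <B
    [1,2] "park" : S\NP
    [2,3] "on" : S\S

S\NP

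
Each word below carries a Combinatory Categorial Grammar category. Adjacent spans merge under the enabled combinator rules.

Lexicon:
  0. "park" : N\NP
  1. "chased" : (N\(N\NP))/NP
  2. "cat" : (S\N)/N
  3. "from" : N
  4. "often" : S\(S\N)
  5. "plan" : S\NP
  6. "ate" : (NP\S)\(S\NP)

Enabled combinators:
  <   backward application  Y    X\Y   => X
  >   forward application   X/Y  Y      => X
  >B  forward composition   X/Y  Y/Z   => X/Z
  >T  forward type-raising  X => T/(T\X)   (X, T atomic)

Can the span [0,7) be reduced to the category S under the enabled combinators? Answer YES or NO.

N\NP (N\(N\NP))/NP (S\N)/N N S\(S\N) S\NP (NP\S)\(S\NP)
CKY chart[0,7] = {N, N/(N\N), NP/(NP\N), PP/(PP\N), S/(S\N)}; S ∉ chart

NO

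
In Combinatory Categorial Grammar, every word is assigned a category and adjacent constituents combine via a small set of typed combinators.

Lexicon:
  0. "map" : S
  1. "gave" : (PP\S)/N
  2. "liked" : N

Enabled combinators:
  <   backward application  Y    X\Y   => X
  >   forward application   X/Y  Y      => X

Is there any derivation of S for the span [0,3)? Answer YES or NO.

S (PP\S)/N N
CKY chart[0,3] = {PP}; S ∉ chart

NO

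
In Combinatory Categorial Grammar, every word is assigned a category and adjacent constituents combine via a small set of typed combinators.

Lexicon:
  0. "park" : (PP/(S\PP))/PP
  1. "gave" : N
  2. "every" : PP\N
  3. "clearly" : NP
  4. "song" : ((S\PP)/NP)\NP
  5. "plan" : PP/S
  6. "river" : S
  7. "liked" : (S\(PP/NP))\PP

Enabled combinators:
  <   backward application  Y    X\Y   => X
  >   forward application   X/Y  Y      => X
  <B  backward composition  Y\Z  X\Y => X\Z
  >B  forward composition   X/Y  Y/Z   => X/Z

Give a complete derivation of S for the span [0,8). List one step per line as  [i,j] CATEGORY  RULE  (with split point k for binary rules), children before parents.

[0,1] (PP/(S\PP))/PP  lex  "park"
[1,2] N  lex  "gave"
[2,3] PP\N  lex  "every"
[1,3] PP  <  k=2
[0,3] PP/(S\PP)  >  k=1
[3,4] NP  lex  "clearly"
[4,5] ((S\PP)/NP)\NP  lex  "song"
[3,5] (S\PP)/NP  <  k=4
[0,5] PP/NP  >B  k=3
[5,6] PP/S  lex  "plan"
[6,7] S  lex  "river"
[5,7] PP  >  k=6
[7,8] (S\(PP/NP))\PP  lex  "liked"
[5,8] S\(PP/NP)  <  k=7
[0,8] S  <  k=5

[0,8] S   <
  [0,5] PP/NP   >B
    [0,3] PP/(S\PP)   >
      [0,1] "park" : (PP/(S\PP))/PP
      [1,3] PP   <
        [1,2] "gave" : N
        [2,3] "every" : PP\N
    [3,5] (S\PP)/NP   <
      [3,4] "clearly" : NP
      [4,5] "song" : ((S\PP)/NP)\NP
  [5,8] S\(PP/NP)   <
    [5,7] PP   >
      [5,6] "plan" : PP/S
      [6,7] "river" : S
    [7,8] "liked" : (S\(PP/NP))\PP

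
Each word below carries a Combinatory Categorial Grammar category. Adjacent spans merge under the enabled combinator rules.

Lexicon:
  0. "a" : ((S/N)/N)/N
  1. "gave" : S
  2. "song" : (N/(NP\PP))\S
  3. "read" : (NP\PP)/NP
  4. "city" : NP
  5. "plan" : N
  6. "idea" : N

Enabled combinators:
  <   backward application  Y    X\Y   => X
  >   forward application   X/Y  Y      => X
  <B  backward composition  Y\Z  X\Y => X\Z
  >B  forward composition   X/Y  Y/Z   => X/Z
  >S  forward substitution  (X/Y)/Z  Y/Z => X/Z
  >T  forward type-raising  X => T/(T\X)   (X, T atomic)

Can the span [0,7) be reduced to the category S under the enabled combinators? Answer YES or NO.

[0,7] S   >
  [0,6] S/N   >
    [0,5] (S/N)/N   >
      [0,1] "a" : ((S/N)/N)/N
      [1,5] N   >
        [1,3] N/(NP\PP)   <
          [1,2] "gave" : S
          [2,3] "song" : (N/(NP\PP))\S
        [3,5] NP\PP   >
          [3,4] "read" : (NP\PP)/NP
          [4,5] "city" : NP
    [5,6] "plan" : N
  [6,7] "idea" : N

YES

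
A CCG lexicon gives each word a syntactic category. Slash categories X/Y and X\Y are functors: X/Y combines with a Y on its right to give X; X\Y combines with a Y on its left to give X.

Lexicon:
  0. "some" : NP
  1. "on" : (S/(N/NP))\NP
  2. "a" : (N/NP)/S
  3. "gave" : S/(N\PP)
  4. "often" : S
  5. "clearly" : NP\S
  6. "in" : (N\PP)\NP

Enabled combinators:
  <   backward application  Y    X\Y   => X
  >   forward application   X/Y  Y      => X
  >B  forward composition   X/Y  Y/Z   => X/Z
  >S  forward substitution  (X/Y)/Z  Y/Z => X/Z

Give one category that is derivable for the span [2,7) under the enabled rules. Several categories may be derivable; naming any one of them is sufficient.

N/NP

[0,7] S   >
  [0,2] S/(N/NP)   <
    [0,1] "some" : NP
    [1,2] "on" : (S/(N/NP))\NP
  [2,7] N/NP   >
    [2,3] "a" : (N/NP)/S
    [3,7] S   >
      [3,4] "gave" : S/(N\PP)
      [4,7] N\PP   <
        [4,6] NP   <
          [4,5] "often" : S
          [5,6] "clearly" : NP\S
        [6,7] "in" : (N\PP)\NP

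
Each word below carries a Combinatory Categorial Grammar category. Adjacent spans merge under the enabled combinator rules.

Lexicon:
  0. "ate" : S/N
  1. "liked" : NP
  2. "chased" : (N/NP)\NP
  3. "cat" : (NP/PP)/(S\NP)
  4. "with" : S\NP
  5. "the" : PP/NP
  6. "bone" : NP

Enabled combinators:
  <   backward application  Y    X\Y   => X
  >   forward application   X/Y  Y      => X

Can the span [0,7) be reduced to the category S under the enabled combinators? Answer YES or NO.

YES

[0,7] S   >
  [0,1] "ate" : S/N
  [1,7] N   >
    [1,3] N/NP   <
      [1,2] "liked" : NP
      [2,3] "chased" : (N/NP)\NP
    [3,7] NP   >
      [3,5] NP/PP   >
        [3,4] "cat" : (NP/PP)/(S\NP)
        [4,5] "with" : S\NP
      [5,7] PP   >
        [5,6] "the" : PP/NP
        [6,7] "bone" : NP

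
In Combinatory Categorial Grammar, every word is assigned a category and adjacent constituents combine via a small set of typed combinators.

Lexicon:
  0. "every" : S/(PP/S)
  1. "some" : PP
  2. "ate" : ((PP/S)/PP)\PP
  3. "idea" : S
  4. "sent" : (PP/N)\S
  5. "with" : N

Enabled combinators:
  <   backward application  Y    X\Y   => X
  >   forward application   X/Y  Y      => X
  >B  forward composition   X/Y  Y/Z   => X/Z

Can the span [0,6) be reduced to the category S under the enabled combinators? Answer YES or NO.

YES

[0,6] S   >
  [0,3] S/PP   >B
    [0,1] "every" : S/(PP/S)
    [1,3] (PP/S)/PP   <
      [1,2] "some" : PP
      [2,3] "ate" : ((PP/S)/PP)\PP
  [3,6] PP   >
    [3,5] PP/N   <
      [3,4] "idea" : S
      [4,5] "sent" : (PP/N)\S
    [5,6] "with" : N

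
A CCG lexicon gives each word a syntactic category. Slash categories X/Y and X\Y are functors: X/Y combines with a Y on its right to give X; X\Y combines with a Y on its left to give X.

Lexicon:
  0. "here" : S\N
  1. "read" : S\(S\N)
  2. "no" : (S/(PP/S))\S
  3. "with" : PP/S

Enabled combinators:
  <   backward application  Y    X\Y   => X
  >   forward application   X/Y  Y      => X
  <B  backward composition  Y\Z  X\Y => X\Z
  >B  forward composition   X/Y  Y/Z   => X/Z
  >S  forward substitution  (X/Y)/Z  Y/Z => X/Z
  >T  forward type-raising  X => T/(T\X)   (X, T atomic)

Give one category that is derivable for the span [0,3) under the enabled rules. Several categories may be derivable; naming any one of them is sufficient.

[0,4] S   >
  [0,3] S/(PP/S)   <
    [0,2] S   <
      [0,1] "here" : S\N
      [1,2] "read" : S\(S\N)
    [2,3] "no" : (S/(PP/S))\S
  [3,4] "with" : PP/S

S/(PP/S)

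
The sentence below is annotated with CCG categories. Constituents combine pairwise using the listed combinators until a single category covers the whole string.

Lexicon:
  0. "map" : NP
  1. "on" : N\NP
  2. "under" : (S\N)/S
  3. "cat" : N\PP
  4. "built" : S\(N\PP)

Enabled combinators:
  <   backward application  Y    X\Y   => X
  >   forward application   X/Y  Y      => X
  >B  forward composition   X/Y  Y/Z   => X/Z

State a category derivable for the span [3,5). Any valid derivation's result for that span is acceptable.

[0,5] S   <
  [0,2] N   <
    [0,1] "map" : NP
    [1,2] "on" : N\NP
  [2,5] S\N   >
    [2,3] "under" : (S\N)/S
    [3,5] S   <
      [3,4] "cat" : N\PP
      [4,5] "built" : S\(N\PP)

S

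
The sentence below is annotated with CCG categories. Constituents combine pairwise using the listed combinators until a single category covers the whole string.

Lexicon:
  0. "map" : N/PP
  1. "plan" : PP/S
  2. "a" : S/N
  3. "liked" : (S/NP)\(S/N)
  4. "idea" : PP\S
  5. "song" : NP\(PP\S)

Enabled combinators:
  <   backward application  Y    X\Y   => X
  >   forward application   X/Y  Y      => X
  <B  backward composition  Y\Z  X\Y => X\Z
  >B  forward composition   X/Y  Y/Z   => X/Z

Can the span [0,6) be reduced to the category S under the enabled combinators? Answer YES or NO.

N/PP PP/S S/N (S/NP)\(S/N) PP\S NP\(PP\S)
CKY chart[0,6] = {N}; S ∉ chart

NO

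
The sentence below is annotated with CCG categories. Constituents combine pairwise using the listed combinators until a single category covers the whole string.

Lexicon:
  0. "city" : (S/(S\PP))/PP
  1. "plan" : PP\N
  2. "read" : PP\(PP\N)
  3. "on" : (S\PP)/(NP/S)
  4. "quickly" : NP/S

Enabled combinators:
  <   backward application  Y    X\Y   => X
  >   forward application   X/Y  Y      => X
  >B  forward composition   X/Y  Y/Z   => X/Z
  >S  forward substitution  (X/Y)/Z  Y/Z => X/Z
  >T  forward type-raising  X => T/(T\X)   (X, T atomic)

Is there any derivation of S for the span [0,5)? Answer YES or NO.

YES

[0,5] S   >
  [0,3] S/(S\PP)   >
    [0,1] "city" : (S/(S\PP))/PP
    [1,3] PP   <
      [1,2] "plan" : PP\N
      [2,3] "read" : PP\(PP\N)
  [3,5] S\PP   >
    [3,4] "on" : (S\PP)/(NP/S)
    [4,5] "quickly" : NP/S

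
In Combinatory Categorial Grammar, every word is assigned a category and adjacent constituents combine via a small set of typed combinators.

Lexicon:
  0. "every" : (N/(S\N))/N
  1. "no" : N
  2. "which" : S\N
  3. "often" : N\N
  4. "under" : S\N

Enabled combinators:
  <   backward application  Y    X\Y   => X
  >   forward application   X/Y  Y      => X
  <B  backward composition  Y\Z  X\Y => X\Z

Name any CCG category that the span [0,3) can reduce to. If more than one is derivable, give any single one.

[0,5] S   <
  [0,3] N   >
    [0,2] N/(S\N)   >
      [0,1] "every" : (N/(S\N))/N
      [1,2] "no" : N
    [2,3] "which" : S\N
  [3,5] S\N   <B
    [3,4] "often" : N\N
    [4,5] "under" : S\N

N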